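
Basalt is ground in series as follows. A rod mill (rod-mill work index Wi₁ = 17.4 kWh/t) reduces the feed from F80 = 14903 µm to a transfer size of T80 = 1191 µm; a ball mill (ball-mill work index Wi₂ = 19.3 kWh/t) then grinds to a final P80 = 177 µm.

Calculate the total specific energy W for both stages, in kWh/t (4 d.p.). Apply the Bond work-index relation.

Bond: W = 10·Wi·(1/√P80 − 1/√F80)
Stage 1 (14903→1191 µm, Wi₁=17.4): W₁ = 10·17.4·(0.028976 − 0.008191) = 3.6166 kWh/t
Stage 2 (1191→177 µm, Wi₂=19.3): W₂ = 10·19.3·(0.075165 − 0.028976) = 8.9143 kWh/t
W = W₁ + W₂ = 3.6166 + 8.9143 = 12.5309 kWh/t

W = 12.5309 kWh/t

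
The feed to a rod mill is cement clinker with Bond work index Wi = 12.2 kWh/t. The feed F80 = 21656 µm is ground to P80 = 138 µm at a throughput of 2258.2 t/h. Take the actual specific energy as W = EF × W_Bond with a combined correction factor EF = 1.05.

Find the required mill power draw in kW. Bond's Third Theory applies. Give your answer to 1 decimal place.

P = 22659.0 kW

W = 10·Wi·(P80^(-½) − F80^(-½))
W = 10·12.2·(1/√138 − 1/√21656) = 10·12.2·(0.078330) = 9.5563 kWh/t
Corrected W = EF·W_Bond = 1.05·9.5563 = 10.0341 kWh/t
Power = W × throughput = 10.0341 kWh/t × 2258.2 t/h = 22659.0 kW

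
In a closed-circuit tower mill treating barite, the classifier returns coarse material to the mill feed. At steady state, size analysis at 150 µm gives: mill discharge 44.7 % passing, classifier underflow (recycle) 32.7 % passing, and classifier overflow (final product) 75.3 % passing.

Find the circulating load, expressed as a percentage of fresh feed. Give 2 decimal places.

CL = 255.00 %

Classifier node, passing 150 µm:
(1+r)·d = r·u + o ⇒ r = (o−d)/(d−u)
r = (75.3 − 44.7)/(44.7 − 32.7) = 30.6/12.0 = 2.5500
CL = 100·r = 255.00 %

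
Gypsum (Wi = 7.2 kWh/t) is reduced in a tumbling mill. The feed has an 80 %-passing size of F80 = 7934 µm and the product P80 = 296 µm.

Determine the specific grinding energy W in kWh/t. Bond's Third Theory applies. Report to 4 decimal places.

W = 10·Wi·(P80^(-½) − F80^(-½))
1/√296 = 0.058124;  1/√7934 = 0.011227
W = 10·7.2·(0.058124 − 0.011227) = 3.3766 kWh/t

W = 3.3766 kWh/t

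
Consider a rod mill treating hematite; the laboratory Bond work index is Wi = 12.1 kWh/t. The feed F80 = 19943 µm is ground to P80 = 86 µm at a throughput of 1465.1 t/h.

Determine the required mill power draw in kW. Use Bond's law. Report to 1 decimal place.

W_Bond = 10·Wi·(1/√P₈₀ − 1/√F₈₀)
W = 10·12.1·(1/√86 − 1/√19943) = 10·12.1·(0.100752) = 12.1909 kWh/t
P_mill = W·ṁ = 12.1909·1465.1 = 17861.0 kW

P = 17861.0 kW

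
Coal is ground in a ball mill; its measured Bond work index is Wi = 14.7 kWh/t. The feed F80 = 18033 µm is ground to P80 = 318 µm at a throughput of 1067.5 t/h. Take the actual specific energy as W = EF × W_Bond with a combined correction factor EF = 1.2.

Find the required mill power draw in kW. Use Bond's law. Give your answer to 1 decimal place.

P = 9157.5 kW

W = 10 Wi (P80^-0.5 − F80^-0.5)
W = 10·14.7·(1/√318 − 1/√18033) = 10·14.7·(0.048630) = 7.1487 kWh/t
W_actual = 1.2 × 7.1487 = 8.5784 kWh/t
Power = W × throughput = 8.5784 kWh/t × 1067.5 t/h = 9157.5 kW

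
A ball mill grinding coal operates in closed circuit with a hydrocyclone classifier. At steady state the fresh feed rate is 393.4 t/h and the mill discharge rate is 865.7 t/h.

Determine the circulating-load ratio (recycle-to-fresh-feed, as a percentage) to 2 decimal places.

M = F + R at steady state, so:
R = M − F = 865.7 − 393.4 = 472.3 t/h
CL = 100·R/F = 100·472.3/393.4 = 120.06 %

CL = 120.06 %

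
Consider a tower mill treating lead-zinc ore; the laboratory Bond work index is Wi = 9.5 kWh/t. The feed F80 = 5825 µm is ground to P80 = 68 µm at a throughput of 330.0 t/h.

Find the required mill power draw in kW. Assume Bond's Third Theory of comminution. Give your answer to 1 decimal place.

P = 3391.0 kW

W = 10 Wi (1/√P80 − 1/√F80)  [Bond]
W = 10·9.5·(1/√68 − 1/√5825) = 10·9.5·(0.108165) = 10.2757 kWh/t
P_mill = W·ṁ = 10.2757·330.0 = 3391.0 kW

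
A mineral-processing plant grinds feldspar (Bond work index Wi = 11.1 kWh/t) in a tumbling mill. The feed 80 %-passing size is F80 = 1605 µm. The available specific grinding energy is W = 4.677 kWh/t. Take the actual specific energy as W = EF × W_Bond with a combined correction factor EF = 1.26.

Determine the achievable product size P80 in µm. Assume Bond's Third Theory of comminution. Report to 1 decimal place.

Bond:  W = 10 Wi (1/√P − 1/√F)
W_Bond = W / EF = 4.677 / 1.26 = 3.7119 kWh/t
⇒ 1/√P80 = W_Bond/(10·Wi) + 1/√F80
  = 3.7119/(10·11.1) + 1/√1605 = 0.033441 + 0.024961 = 0.058402
P80 = (1/0.058402)² = 17.1228² = 293.19 µm

P80 = 293.2 µm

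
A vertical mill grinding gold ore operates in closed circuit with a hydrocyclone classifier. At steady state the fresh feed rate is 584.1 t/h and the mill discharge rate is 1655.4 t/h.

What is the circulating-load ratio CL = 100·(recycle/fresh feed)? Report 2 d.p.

Steady state: M = F + R.
R = M − F = 1655.4 − 584.1 = 1071.3 t/h
CL = 100·R/F = 100·1071.3/584.1 = 183.41 %

CL = 183.41 %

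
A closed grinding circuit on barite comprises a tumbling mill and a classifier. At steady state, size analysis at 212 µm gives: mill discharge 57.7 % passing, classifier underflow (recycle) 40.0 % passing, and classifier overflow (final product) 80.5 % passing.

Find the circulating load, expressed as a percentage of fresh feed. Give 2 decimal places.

Balance %-passing 212 µm (r = R/F):
r = (o − d)/(d − u)
r = (80.5 − 57.7)/(57.7 − 40.0) = 22.8/17.7 = 1.2881
CL = 100·r = 128.81 %

CL = 128.81 %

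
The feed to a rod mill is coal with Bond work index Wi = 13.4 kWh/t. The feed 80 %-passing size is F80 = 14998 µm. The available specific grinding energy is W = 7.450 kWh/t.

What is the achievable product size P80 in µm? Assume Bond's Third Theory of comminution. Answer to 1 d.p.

P80 = 246.0 µm

Bond:  W = 10 Wi (1/√P − 1/√F)
⇒ 1/√P80 = W/(10·Wi) + 1/√F80
  = 7.4500/(10·13.4) + 1/√14998 = 0.055597 + 0.008166 = 0.063763
P80 = (1/0.063763)² = 15.6832² = 245.96 µm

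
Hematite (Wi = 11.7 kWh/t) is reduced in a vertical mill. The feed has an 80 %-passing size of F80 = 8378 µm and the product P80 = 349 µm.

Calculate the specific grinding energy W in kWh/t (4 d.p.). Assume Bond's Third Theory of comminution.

W = 10·Wi·(P80^(-½) − F80^(-½))
1/√349 = 0.053529;  1/√8378 = 0.010925
W = 10·11.7·(0.053529 − 0.010925) = 4.9846 kWh/t

W = 4.9846 kWh/t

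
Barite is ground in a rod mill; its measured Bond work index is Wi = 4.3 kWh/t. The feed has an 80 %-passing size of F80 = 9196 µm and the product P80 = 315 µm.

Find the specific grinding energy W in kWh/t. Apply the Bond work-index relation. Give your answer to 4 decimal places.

W = 1.9744 kWh/t

Bond: W = 10·Wi·(1/√P80 − 1/√F80)
1/√315 = 0.056344;  1/√9196 = 0.010428
W = 10·4.3·(0.056344 − 0.010428) = 1.9744 kWh/t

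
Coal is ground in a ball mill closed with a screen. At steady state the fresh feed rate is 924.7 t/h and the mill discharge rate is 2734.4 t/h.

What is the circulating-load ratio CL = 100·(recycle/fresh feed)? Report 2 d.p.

CL = 195.71 %

Mill node: discharge = fresh + recycle.
R = M − F = 2734.4 − 924.7 = 1809.7 t/h
CL = 100·R/F = 100·1809.7/924.7 = 195.71 %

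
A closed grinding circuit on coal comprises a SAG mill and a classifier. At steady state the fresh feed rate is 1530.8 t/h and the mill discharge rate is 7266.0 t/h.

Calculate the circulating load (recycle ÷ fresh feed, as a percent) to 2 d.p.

Steady state: M = F + R.
R = M − F = 7266.0 − 1530.8 = 5735.2 t/h
CL = 100·R/F = 100·5735.2/1530.8 = 374.65 %

CL = 374.65 %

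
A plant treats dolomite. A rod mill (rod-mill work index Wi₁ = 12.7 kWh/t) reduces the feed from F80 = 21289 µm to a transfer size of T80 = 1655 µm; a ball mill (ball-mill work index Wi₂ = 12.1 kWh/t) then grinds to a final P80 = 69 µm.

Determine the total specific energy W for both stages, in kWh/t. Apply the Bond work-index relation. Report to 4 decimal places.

W = 13.8438 kWh/t

W_Bond = 10·Wi·(1/√P₈₀ − 1/√F₈₀)
Stage 1 (21289→1655 µm, Wi₁=12.7): W₁ = 10·12.7·(0.024581 − 0.006854) = 2.2514 kWh/t
Stage 2 (1655→69 µm, Wi₂=12.1): W₂ = 10·12.1·(0.120386 − 0.024581) = 11.5924 kWh/t
W = W₁ + W₂ = 2.2514 + 11.5924 = 13.8438 kWh/t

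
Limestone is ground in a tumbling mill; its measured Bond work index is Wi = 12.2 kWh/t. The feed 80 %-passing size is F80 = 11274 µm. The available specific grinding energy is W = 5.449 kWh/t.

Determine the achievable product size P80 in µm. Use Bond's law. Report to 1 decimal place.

P80 = 341.9 µm

W_Bond = 10·Wi·(1/√P₈₀ − 1/√F₈₀)
P80^(−½) = W/(10 Wi) + F80^(−½)
  = 5.4490/(10·12.2) + 1/√11274 = 0.044664 + 0.009418 = 0.054082
P80 = (1/0.054082)² = 18.4904² = 341.90 µm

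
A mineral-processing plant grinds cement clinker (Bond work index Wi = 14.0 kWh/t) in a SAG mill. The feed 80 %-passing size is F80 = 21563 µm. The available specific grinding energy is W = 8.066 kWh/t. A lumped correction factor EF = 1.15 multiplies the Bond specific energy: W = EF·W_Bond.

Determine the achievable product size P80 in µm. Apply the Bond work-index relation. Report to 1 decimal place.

P80 = 308.8 µm

W = 10 Wi (1/√P80 − 1/√F80)  [Bond]
W_Bond = W / EF = 8.066 / 1.15 = 7.0139 kWh/t
⇒ 1/√P80 = W_Bond/(10·Wi) + 1/√F80
  = 7.0139/(10·14.0) + 1/√21563 = 0.050099 + 0.006810 = 0.056909
P80 = (1/0.056909)² = 17.5718² = 308.77 µm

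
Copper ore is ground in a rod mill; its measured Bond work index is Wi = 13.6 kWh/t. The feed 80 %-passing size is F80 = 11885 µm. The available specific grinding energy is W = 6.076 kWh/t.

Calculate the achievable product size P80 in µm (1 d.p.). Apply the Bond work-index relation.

W = 10 Wi (P80^-0.5 − F80^-0.5)
⇒ 1/√P80 = W/(10 Wi) + 1/√F80
  = 6.0760/(10·13.6) + 1/√11885 = 0.044676 + 0.009173 = 0.053849
P80 = (1/0.053849)² = 18.5704² = 344.86 µm

P80 = 344.9 µm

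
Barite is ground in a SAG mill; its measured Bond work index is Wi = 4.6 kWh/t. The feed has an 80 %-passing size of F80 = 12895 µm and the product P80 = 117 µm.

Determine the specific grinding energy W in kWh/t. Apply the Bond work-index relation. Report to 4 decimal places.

W = 10·Wi·[P80^(−½) − F80^(−½)]
1/√117 = 0.092450;  1/√12895 = 0.008806
W = 10·4.6·(0.092450 − 0.008806) = 3.8476 kWh/t

W = 3.8476 kWh/t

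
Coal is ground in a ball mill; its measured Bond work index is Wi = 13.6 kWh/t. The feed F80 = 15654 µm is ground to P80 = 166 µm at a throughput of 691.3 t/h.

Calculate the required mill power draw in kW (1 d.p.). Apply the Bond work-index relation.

P = 6545.7 kW

Bond:  W = 10 Wi (1/√P − 1/√F)
W = 10·13.6·(1/√166 − 1/√15654) = 10·13.6·(0.069622) = 9.4687 kWh/t
P_mill = W·ṁ = 9.4687·691.3 = 6545.7 kW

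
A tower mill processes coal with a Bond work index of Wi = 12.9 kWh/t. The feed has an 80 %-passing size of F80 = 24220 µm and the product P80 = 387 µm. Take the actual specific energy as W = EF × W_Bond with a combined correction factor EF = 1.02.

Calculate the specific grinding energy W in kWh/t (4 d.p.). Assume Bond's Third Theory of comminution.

W = 5.8431 kWh/t

Bond: W = 10·Wi·(1/√P80 − 1/√F80)
1/√387 = 0.050833;  1/√24220 = 0.006426
W = 10·12.9·(0.050833 − 0.006426) = 5.7285 kWh/t
Corrected W = EF·W_Bond = 1.02·5.7285 = 5.8431 kWh/t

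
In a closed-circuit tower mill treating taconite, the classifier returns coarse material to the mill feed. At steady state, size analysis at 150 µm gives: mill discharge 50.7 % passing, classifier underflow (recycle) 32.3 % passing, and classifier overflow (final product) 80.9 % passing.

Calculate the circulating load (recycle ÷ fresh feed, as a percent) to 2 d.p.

Balance %-passing 150 µm (r = R/F):
(1+r)d = ru + o → r = (o−d)/(d−u)
r = (80.9 − 50.7)/(50.7 − 32.3) = 30.2/18.4 = 1.6413
CL = 100·r = 164.13 %

CL = 164.13 %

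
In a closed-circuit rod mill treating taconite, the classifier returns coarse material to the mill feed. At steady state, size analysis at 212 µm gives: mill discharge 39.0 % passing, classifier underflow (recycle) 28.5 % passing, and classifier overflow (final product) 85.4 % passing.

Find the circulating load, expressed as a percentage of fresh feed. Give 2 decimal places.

CL = 441.90 %

Two-product formula at 212 µm:
Fd + Rd = Ru + Fo ⇒ R/F = (o−d)/(d−u)
r = (85.4 − 39.0)/(39.0 − 28.5) = 46.4/10.5 = 4.4190
CL = 100·r = 441.90 %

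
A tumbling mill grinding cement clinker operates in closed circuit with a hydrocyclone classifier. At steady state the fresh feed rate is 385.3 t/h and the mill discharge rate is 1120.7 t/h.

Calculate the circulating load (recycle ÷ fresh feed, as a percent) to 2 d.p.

Mill node: discharge = fresh + recycle.
R = M − F = 1120.7 − 385.3 = 735.4 t/h
CL = 100·R/F = 100·735.4/385.3 = 190.86 %

CL = 190.86 %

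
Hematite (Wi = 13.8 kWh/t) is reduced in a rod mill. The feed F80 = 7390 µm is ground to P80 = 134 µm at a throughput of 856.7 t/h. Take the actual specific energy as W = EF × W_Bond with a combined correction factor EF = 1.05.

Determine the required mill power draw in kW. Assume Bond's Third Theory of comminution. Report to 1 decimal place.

P = 9279.7 kW

W_Bond = 10·Wi·(1/√P₈₀ − 1/√F₈₀)
W = 10·13.8·(1/√134 − 1/√7390) = 10·13.8·(0.074754) = 10.3161 kWh/t
W_actual = 1.05 × 10.3161 = 10.8319 kWh/t
P_mill = W·ṁ = 10.8319·856.7 = 9279.7 kW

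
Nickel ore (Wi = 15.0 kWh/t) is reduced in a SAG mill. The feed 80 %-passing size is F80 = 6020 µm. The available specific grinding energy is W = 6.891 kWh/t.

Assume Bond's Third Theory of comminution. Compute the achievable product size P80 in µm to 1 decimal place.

P80 = 289.0 µm

Bond: W = 10·Wi·(1/√P80 − 1/√F80)
P80^-0.5 = F80^-0.5 + W/(10 Wi)
  = 6.8910/(10·15.0) + 1/√6020 = 0.045940 + 0.012888 = 0.058828
P80 = (1/0.058828)² = 16.9986² = 288.95 µm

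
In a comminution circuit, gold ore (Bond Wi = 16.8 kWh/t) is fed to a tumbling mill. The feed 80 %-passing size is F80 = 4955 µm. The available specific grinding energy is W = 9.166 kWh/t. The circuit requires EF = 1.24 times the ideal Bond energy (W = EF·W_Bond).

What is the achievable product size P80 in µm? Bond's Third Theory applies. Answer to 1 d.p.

P80 = 295.2 µm

W = 10·Wi·[P80^(−½) − F80^(−½)]
W_Bond = W / EF = 9.166 / 1.24 = 7.3919 kWh/t
⇒ 1/√P80 = W_Bond/(10·Wi) + 1/√F80
  = 7.3919/(10·16.8) + 1/√4955 = 0.044000 + 0.014206 = 0.058206
P80 = (1/0.058206)² = 17.1804² = 295.17 µm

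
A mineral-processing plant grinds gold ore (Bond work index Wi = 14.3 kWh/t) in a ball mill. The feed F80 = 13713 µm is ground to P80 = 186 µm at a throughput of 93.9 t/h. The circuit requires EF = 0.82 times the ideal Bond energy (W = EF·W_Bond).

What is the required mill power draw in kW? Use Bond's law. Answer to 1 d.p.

P = 713.3 kW

W = 10 Wi (1/√P80 − 1/√F80)  [Bond]
W = 10·14.3·(1/√186 − 1/√13713) = 10·14.3·(0.064784) = 9.2641 kWh/t
W_actual = 0.82 × 9.2641 = 7.5966 kWh/t
P = W·T = 7.5966·93.9 = 713.3 kW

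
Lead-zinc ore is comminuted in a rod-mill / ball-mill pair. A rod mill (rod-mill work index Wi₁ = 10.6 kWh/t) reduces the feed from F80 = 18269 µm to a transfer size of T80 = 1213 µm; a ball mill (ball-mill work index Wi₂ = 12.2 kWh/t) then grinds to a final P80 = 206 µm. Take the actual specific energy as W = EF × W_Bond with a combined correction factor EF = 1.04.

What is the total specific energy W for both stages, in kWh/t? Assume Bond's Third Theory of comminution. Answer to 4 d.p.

W = 7.5468 kWh/t

W = 10 Wi / √P80 − 10 Wi / √F80
Stage 1 (18269→1213 µm, Wi₁=10.6): W₁ = 10·10.6·(0.028712 − 0.007398) = 2.2593 kWh/t
Stage 2 (1213→206 µm, Wi₂=12.2): W₂ = 10·12.2·(0.069673 − 0.028712) = 4.9972 kWh/t
W = W₁ + W₂ = 2.2593 + 4.9972 = 7.2565 kWh/t
Corrected W = EF·W_Bond = 1.04·7.2565 = 7.5468 kWh/t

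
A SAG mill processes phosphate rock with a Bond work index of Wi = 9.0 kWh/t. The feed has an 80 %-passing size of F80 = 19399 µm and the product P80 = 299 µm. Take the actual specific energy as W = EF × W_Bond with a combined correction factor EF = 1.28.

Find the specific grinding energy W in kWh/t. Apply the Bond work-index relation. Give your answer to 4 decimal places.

W = 10 Wi (1/√P80 − 1/√F80)  [Bond]
1/√299 = 0.057831;  1/√19399 = 0.007180
W = 10·9.0·(0.057831 − 0.007180) = 4.5587 kWh/t
W_actual = 1.28 × 4.5587 = 5.8351 kWh/t

W = 5.8351 kWh/t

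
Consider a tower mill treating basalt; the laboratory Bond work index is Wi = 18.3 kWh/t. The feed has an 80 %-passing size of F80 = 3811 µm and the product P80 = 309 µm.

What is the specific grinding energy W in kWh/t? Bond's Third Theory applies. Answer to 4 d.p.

W = 7.4461 kWh/t

W = 10 Wi (P80^-0.5 − F80^-0.5)
1/√309 = 0.056888;  1/√3811 = 0.016199
W = 10·18.3·(0.056888 − 0.016199) = 7.4461 kWh/t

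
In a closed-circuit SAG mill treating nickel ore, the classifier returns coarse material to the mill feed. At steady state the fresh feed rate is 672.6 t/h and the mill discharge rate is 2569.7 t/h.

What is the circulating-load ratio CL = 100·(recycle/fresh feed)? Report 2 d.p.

M = F + R at steady state, so:
R = M − F = 2569.7 − 672.6 = 1897.1 t/h
CL = 100·R/F = 100·1897.1/672.6 = 282.05 %

CL = 282.05 %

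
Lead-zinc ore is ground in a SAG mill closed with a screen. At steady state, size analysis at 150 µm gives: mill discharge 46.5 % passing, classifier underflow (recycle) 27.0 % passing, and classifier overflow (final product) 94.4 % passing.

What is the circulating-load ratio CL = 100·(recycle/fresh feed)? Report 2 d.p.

Mass balance on the −150 µm fraction:
(1+r)d = ru + o → r = (o−d)/(d−u)
r = (94.4 − 46.5)/(46.5 − 27.0) = 47.9/19.5 = 2.4564
CL = 100·r = 245.64 %

CL = 245.64 %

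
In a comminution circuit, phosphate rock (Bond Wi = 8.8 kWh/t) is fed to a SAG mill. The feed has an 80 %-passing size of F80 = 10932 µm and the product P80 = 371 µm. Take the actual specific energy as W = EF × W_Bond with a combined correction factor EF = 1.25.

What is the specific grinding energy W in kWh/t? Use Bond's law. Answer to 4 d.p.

W_Bond = 10·Wi·(1/√P₈₀ − 1/√F₈₀)
1/√371 = 0.051917;  1/√10932 = 0.009564
W = 10·8.8·(0.051917 − 0.009564) = 3.7271 kWh/t
W_actual = 1.25 × 3.7271 = 4.6588 kWh/t

W = 4.6588 kWh/t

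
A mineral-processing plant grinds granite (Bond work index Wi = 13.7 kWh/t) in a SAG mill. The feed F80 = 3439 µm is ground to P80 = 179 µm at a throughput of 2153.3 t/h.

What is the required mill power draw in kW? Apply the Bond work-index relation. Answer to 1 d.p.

W = 10·Wi·[P80^(−½) − F80^(−½)]
W = 10·13.7·(1/√179 − 1/√3439) = 10·13.7·(0.057691) = 7.9037 kWh/t
P_mill = W·ṁ = 7.9037·2153.3 = 17019.0 kW

P = 17019.0 kW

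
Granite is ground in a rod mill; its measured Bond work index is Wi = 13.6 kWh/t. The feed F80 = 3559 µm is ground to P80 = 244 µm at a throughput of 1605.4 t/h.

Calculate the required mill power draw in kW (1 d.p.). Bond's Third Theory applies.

W = 10·Wi·[P80^(−½) − F80^(−½)]
W = 10·13.6·(1/√244 − 1/√3559) = 10·13.6·(0.047256) = 6.4268 kWh/t
P = W·T = 6.4268·1605.4 = 10317.6 kW

P = 10317.6 kW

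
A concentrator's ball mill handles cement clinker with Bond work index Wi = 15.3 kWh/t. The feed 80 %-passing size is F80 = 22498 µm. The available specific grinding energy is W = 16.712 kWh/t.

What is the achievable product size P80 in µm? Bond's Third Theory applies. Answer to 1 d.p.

W_Bond = 10·Wi·(1/√P₈₀ − 1/√F₈₀)
P80^-0.5 = F80^-0.5 + W/(10 Wi)
  = 16.7120/(10·15.3) + 1/√22498 = 0.109229 + 0.006667 = 0.115896
P80 = (1/0.115896)² = 8.6284² = 74.45 µm

P80 = 74.5 µm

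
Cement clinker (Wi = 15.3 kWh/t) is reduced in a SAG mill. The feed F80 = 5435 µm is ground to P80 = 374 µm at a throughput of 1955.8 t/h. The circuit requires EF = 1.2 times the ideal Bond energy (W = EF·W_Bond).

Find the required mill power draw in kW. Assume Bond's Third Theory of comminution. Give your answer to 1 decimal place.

P = 13697.1 kW

W_Bond = 10·Wi·(1/√P₈₀ − 1/√F₈₀)
W = 10·15.3·(1/√374 − 1/√5435) = 10·15.3·(0.038144) = 5.8361 kWh/t
Apply correction: 5.8361 × 1.2 = 7.0033 kWh/t
P_mill = W·ṁ = 7.0033·1955.8 = 13697.1 kW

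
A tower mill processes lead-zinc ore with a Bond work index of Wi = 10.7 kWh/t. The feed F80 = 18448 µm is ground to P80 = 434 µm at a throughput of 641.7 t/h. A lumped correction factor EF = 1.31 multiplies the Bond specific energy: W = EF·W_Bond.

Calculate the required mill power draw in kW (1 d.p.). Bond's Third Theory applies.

Bond: W = 10·Wi·(1/√P80 − 1/√F80)
W = 10·10.7·(1/√434 − 1/√18448) = 10·10.7·(0.040639) = 4.3484 kWh/t
Apply correction: 4.3484 × 1.31 = 5.6964 kWh/t
P_mill = W·ṁ = 5.6964·641.7 = 3655.4 kW

P = 3655.4 kW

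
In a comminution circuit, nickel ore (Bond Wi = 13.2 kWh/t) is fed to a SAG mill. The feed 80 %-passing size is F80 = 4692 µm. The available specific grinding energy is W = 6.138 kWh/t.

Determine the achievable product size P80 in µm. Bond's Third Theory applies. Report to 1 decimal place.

P80 = 267.9 µm

W = 10 Wi / √P80 − 10 Wi / √F80
⇒ 1/√P80 = W/(10·Wi) + 1/√F80
  = 6.1380/(10·13.2) + 1/√4692 = 0.046500 + 0.014599 = 0.061099
P80 = (1/0.061099)² = 16.3669² = 267.88 µm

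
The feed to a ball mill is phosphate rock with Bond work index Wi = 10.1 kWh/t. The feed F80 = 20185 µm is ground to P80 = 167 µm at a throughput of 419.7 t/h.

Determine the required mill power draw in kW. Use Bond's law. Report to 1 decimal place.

P = 2981.8 kW

W = 10·Wi·(P80^(-½) − F80^(-½))
W = 10·10.1·(1/√167 − 1/√20185) = 10·10.1·(0.070344) = 7.1047 kWh/t
P = W·T = 7.1047·419.7 = 2981.8 kW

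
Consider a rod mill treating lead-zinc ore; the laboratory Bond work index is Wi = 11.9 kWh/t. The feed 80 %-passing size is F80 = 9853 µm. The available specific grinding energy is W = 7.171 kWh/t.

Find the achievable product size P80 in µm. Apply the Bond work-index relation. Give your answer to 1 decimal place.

W = 10 Wi (1/√P80 − 1/√F80)  [Bond]
P80^-0.5 = F80^-0.5 + W/(10 Wi)
  = 7.1710/(10·11.9) + 1/√9853 = 0.060261 + 0.010074 = 0.070335
P80 = (1/0.070335)² = 14.2177² = 202.14 µm

P80 = 202.1 µm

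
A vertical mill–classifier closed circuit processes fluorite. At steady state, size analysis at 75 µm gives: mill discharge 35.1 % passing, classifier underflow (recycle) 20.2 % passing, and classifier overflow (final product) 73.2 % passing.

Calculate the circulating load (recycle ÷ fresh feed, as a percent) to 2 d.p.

CL = 255.70 %

Two-product formula at 75 µm:
(1+r)d = ru + o → r = (o−d)/(d−u)
r = (73.2 − 35.1)/(35.1 − 20.2) = 38.1/14.9 = 2.5570
CL = 100·r = 255.70 %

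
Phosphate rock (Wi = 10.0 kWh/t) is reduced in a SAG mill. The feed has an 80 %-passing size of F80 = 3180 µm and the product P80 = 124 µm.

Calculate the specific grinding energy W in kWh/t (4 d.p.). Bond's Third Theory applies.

W = 10·Wi·[P80^(−½) − F80^(−½)]
1/√124 = 0.089803;  1/√3180 = 0.017733
W = 10·10.0·(0.089803 − 0.017733) = 7.2069 kWh/t

W = 7.2069 kWh/t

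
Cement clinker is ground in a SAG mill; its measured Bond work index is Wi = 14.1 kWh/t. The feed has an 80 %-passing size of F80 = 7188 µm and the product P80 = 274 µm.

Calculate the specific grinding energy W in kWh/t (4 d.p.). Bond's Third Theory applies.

W = 10 Wi (P80^-0.5 − F80^-0.5)
1/√274 = 0.060412;  1/√7188 = 0.011795
W = 10·14.1·(0.060412 − 0.011795) = 6.8550 kWh/t

W = 6.8550 kWh/t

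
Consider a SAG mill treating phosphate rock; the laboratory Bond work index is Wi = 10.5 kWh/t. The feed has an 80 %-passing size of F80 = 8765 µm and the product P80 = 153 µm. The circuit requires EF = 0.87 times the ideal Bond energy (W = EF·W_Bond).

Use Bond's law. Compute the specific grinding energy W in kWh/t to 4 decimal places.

Bond: W = 10·Wi·(1/√P80 − 1/√F80)
1/√153 = 0.080845;  1/√8765 = 0.010681
W = 10·10.5·(0.080845 − 0.010681) = 7.3672 kWh/t
W_actual = 0.87 × 7.3672 = 6.4095 kWh/t

W = 6.4095 kWh/t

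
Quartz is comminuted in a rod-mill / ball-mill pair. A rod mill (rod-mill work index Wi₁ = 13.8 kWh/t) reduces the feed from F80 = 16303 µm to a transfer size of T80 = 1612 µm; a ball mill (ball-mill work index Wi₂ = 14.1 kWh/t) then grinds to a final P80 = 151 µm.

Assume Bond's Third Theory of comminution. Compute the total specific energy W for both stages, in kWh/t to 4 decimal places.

W_Bond = 10·Wi·(1/√P₈₀ − 1/√F₈₀)
Stage 1 (16303→1612 µm, Wi₁=13.8): W₁ = 10·13.8·(0.024907 − 0.007832) = 2.3563 kWh/t
Stage 2 (1612→151 µm, Wi₂=14.1): W₂ = 10·14.1·(0.081379 − 0.024907) = 7.9626 kWh/t
W = W₁ + W₂ = 2.3563 + 7.9626 = 10.3189 kWh/t

W = 10.3189 kWh/t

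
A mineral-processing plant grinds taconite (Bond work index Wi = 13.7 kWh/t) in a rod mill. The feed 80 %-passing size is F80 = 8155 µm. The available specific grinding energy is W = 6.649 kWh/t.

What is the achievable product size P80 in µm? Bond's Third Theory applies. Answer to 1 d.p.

Bond:  W = 10 Wi (1/√P − 1/√F)
⇒ 1/√P80 = W/(10·Wi) + 1/√F80
  = 6.6490/(10·13.7) + 1/√8155 = 0.048533 + 0.011074 = 0.059606
P80 = (1/0.059606)² = 16.7767² = 281.46 µm

P80 = 281.5 µm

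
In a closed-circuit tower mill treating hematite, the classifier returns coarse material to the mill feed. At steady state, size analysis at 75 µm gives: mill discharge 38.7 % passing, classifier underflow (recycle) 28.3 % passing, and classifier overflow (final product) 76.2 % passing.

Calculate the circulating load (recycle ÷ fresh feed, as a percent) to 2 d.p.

CL = 360.58 %

Two-product formula at 75 µm:
(1+r)d = ru + o → r = (o−d)/(d−u)
r = (76.2 − 38.7)/(38.7 − 28.3) = 37.5/10.4 = 3.6058
CL = 100·r = 360.58 %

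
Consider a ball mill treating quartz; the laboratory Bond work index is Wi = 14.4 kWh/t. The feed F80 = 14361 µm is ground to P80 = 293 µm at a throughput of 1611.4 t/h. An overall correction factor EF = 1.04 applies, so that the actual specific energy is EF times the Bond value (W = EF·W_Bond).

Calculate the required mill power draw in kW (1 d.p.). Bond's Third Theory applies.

P = 12084.5 kW

W = 10·Wi·[P80^(−½) − F80^(−½)]
W = 10·14.4·(1/√293 − 1/√14361) = 10·14.4·(0.050076) = 7.2109 kWh/t
Corrected W = EF·W_Bond = 1.04·7.2109 = 7.4994 kWh/t
P = W·T = 7.4994·1611.4 = 12084.5 kW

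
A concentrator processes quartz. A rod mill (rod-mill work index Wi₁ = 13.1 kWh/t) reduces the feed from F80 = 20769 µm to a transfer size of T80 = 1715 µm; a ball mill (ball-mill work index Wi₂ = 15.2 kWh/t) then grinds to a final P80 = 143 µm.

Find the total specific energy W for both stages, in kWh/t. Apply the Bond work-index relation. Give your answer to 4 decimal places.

W_Bond = 10·Wi·(1/√P₈₀ − 1/√F₈₀)
Stage 1 (20769→1715 µm, Wi₁=13.1): W₁ = 10·13.1·(0.024147 − 0.006939) = 2.2543 kWh/t
Stage 2 (1715→143 µm, Wi₂=15.2): W₂ = 10·15.2·(0.083624 − 0.024147) = 9.0405 kWh/t
W = W₁ + W₂ = 2.2543 + 9.0405 = 11.2948 kWh/t

W = 11.2948 kWh/t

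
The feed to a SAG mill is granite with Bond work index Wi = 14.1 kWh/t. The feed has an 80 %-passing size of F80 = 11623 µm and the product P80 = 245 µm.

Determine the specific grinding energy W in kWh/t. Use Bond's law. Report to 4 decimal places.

W = 7.7003 kWh/t

W = 10 Wi (1/√P80 − 1/√F80)  [Bond]
1/√245 = 0.063888;  1/√11623 = 0.009276
W = 10·14.1·(0.063888 − 0.009276) = 7.7003 kWh/t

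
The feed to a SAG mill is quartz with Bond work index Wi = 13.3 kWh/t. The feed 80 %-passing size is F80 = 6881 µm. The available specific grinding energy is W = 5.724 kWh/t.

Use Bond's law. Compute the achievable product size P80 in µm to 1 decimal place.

W_Bond = 10·Wi·(1/√P₈₀ − 1/√F₈₀)
⇒ 1/√P80 = W/(10 Wi) + 1/√F80
  = 5.7240/(10·13.3) + 1/√6881 = 0.043038 + 0.012055 = 0.055093
P80 = (1/0.055093)² = 18.1512² = 329.47 µm

P80 = 329.5 µm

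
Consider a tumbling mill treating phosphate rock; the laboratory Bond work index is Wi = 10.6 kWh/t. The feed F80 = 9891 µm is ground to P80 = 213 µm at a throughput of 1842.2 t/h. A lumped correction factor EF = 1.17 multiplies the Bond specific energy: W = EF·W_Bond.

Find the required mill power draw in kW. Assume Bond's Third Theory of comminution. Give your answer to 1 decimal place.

P = 13357.2 kW

W = 10 Wi (1/√P80 − 1/√F80)  [Bond]
W = 10·10.6·(1/√213 − 1/√9891) = 10·10.6·(0.058464) = 6.1972 kWh/t
Apply correction: 6.1972 × 1.17 = 7.2507 kWh/t
Power = W × throughput = 7.2507 kWh/t × 1842.2 t/h = 13357.2 kW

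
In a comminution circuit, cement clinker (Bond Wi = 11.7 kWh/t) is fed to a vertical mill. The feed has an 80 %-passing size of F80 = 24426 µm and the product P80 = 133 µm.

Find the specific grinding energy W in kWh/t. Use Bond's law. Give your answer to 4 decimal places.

W = 9.3966 kWh/t

W = 10·Wi·[P80^(−½) − F80^(−½)]
1/√133 = 0.086711;  1/√24426 = 0.006398
W = 10·11.7·(0.086711 − 0.006398) = 9.3966 kWh/t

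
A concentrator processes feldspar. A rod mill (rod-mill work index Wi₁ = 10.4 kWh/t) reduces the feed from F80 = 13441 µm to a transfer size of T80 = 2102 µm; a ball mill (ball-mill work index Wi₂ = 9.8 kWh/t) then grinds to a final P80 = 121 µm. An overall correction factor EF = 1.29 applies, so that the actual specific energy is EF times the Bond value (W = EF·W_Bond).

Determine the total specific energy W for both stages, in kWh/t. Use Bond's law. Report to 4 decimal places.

W = 10.5044 kWh/t

W_Bond = 10·Wi·(1/√P₈₀ − 1/√F₈₀)
Stage 1 (13441→2102 µm, Wi₁=10.4): W₁ = 10·10.4·(0.021811 − 0.008625) = 1.3713 kWh/t
Stage 2 (2102→121 µm, Wi₂=9.8): W₂ = 10·9.8·(0.090909 − 0.021811) = 6.7716 kWh/t
W = W₁ + W₂ = 1.3713 + 6.7716 = 8.1429 kWh/t
With EF = 1.29: W = 8.1429·1.29 = 10.5044 kWh/t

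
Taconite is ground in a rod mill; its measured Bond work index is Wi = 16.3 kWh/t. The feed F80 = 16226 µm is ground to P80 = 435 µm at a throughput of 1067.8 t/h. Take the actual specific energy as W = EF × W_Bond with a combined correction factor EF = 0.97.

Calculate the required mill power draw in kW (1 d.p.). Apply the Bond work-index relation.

W = 10 Wi (1/√P80 − 1/√F80)  [Bond]
W = 10·16.3·(1/√435 − 1/√16226) = 10·16.3·(0.040096) = 6.5356 kWh/t
Apply correction: 6.5356 × 0.97 = 6.3396 kWh/t
P = W·T = 6.3396·1067.8 = 6769.4 kW

P = 6769.4 kW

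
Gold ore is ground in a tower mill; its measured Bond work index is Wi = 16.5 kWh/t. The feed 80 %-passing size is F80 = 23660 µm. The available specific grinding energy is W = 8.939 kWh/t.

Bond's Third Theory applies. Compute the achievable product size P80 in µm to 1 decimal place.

P80 = 271.6 µm

W = 10 Wi (P80^-0.5 − F80^-0.5)
P80^(−½) = W/(10 Wi) + F80^(−½)
  = 8.9390/(10·16.5) + 1/√23660 = 0.054176 + 0.006501 = 0.060677
P80 = (1/0.060677)² = 16.4807² = 271.61 µm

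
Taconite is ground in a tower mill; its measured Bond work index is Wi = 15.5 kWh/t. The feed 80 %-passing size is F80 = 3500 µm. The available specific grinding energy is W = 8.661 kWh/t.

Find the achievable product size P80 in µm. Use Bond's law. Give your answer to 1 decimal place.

W = 10 Wi / √P80 − 10 Wi / √F80
⇒ 1/√P80 = W/(10·Wi) + 1/√F80
  = 8.6610/(10·15.5) + 1/√3500 = 0.055877 + 0.016903 = 0.072781
P80 = (1/0.072781)² = 13.7399² = 188.79 µm

P80 = 188.8 µm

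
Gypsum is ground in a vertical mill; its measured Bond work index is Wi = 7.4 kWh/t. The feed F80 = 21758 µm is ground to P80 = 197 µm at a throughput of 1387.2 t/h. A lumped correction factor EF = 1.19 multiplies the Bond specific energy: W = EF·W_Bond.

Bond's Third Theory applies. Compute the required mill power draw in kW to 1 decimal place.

W = 10 Wi (1/√P80 − 1/√F80)  [Bond]
W = 10·7.4·(1/√197 − 1/√21758) = 10·7.4·(0.064468) = 4.7706 kWh/t
With EF = 1.19: W = 4.7706·1.19 = 5.6770 kWh/t
P = W·T = 5.6770·1387.2 = 7875.2 kW

P = 7875.2 kW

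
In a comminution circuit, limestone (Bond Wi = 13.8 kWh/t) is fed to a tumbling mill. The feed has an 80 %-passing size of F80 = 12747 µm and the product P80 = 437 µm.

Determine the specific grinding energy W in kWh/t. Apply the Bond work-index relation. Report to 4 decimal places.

W = 5.3791 kWh/t

W = 10 Wi / √P80 − 10 Wi / √F80
1/√437 = 0.047836;  1/√12747 = 0.008857
W = 10·13.8·(0.047836 − 0.008857) = 5.3791 kWh/t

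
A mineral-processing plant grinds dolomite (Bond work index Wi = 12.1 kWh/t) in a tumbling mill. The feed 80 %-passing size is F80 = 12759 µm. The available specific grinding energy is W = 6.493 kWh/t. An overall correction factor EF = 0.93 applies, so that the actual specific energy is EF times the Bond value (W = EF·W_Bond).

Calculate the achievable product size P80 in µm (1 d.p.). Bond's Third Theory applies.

P80 = 225.8 µm

W_Bond = 10·Wi·(1/√P₈₀ − 1/√F₈₀)
W_Bond = W / EF = 6.493 / 0.93 = 6.9817 kWh/t
1/√P80 = 1/√F80 + W_Bond/(10·Wi)
  = 6.9817/(10·12.1) + 1/√12759 = 0.057700 + 0.008853 = 0.066553
P80 = (1/0.066553)² = 15.0256² = 225.77 µm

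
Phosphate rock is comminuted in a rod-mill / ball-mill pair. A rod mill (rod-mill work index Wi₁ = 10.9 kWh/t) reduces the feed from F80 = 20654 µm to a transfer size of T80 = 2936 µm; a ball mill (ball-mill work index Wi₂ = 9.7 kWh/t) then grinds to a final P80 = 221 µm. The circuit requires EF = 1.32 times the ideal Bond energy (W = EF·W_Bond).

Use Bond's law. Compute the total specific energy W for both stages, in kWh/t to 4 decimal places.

W = 7.9041 kWh/t

W = 10 Wi (P80^-0.5 − F80^-0.5)
Stage 1 (20654→2936 µm, Wi₁=10.9): W₁ = 10·10.9·(0.018455 − 0.006958) = 1.2532 kWh/t
Stage 2 (2936→221 µm, Wi₂=9.7): W₂ = 10·9.7·(0.067267 − 0.018455) = 4.7348 kWh/t
W = W₁ + W₂ = 1.2532 + 4.7348 = 5.9879 kWh/t
Apply correction: 5.9879 × 1.32 = 7.9041 kWh/t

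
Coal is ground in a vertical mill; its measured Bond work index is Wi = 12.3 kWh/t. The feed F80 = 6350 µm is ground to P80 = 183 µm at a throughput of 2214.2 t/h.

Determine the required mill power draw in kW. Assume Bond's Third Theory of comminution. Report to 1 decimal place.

P = 16714.7 kW

W = 10 Wi (1/√P80 − 1/√F80)  [Bond]
W = 10·12.3·(1/√183 − 1/√6350) = 10·12.3·(0.061373) = 7.5489 kWh/t
P = W·T = 7.5489·2214.2 = 16714.7 kW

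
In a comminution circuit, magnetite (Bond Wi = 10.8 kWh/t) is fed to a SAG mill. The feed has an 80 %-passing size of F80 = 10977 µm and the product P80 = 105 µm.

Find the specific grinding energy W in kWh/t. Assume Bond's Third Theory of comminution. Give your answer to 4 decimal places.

W_Bond = 10·Wi·(1/√P₈₀ − 1/√F₈₀)
1/√105 = 0.097590;  1/√10977 = 0.009545
W = 10·10.8·(0.097590 − 0.009545) = 9.5089 kWh/t

W = 9.5089 kWh/t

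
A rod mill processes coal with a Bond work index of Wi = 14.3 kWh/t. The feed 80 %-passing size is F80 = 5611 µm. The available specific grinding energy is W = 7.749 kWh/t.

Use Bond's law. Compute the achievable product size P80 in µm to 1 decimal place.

P80 = 219.2 µm

W = 10·Wi·(P80^(-½) − F80^(-½))
⇒ 1/√P80 = W/(10 Wi) + 1/√F80
  = 7.7490/(10·14.3) + 1/√5611 = 0.054189 + 0.013350 = 0.067539
P80 = (1/0.067539)² = 14.8063² = 219.23 µm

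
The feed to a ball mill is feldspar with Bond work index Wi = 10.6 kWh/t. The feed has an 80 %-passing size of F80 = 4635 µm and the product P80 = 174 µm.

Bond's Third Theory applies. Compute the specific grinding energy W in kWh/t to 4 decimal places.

W = 6.4789 kWh/t

W = 10·Wi·(P80^(-½) − F80^(-½))
1/√174 = 0.075810;  1/√4635 = 0.014688
W = 10·10.6·(0.075810 − 0.014688) = 6.4789 kWh/t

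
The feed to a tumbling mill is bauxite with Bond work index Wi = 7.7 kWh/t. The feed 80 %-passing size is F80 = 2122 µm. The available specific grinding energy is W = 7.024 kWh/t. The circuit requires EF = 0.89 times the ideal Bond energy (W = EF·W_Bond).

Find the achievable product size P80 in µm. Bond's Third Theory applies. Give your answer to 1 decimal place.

W = 10 Wi (1/√P80 − 1/√F80)  [Bond]
W_Bond = W / EF = 7.024 / 0.89 = 7.8921 kWh/t
1/√P80 = 1/√F80 + W_Bond/(10·Wi)
  = 7.8921/(10·7.7) + 1/√2122 = 0.102495 + 0.021708 = 0.124204
P80 = (1/0.124204)² = 8.0513² = 64.82 µm

P80 = 64.8 µm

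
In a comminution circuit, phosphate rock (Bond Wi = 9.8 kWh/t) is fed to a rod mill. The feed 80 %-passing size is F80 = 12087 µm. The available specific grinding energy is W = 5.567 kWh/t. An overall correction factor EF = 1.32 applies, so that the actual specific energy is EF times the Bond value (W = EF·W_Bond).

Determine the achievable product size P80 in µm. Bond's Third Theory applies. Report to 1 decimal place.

P80 = 368.0 µm

W = 10 Wi / √P80 − 10 Wi / √F80
W_Bond = W / EF = 5.567 / 1.32 = 4.2174 kWh/t
⇒ 1/√P80 = W_Bond/(10·Wi) + 1/√F80
  = 4.2174/(10·9.8) + 1/√12087 = 0.043035 + 0.009096 = 0.052131
P80 = (1/0.052131)² = 19.1825² = 367.97 µm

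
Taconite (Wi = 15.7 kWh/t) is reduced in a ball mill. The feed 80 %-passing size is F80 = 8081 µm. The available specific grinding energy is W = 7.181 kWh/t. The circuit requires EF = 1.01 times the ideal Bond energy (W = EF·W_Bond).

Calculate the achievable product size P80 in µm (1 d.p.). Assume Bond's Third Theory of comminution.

P80 = 314.3 µm

Bond:  W = 10 Wi (1/√P − 1/√F)
W_Bond = W / EF = 7.181 / 1.01 = 7.1099 kWh/t
⇒ 1/√P80 = W_Bond/(10·Wi) + 1/√F80
  = 7.1099/(10·15.7) + 1/√8081 = 0.045286 + 0.011124 = 0.056410
P80 = (1/0.056410)² = 17.7273² = 314.26 µm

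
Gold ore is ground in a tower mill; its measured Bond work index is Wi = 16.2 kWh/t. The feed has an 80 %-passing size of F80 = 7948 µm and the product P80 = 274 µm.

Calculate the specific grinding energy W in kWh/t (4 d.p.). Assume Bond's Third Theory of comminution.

W_Bond = 10·Wi·(1/√P₈₀ − 1/√F₈₀)
1/√274 = 0.060412;  1/√7948 = 0.011217
W = 10·16.2·(0.060412 − 0.011217) = 7.9696 kWh/t

W = 7.9696 kWh/t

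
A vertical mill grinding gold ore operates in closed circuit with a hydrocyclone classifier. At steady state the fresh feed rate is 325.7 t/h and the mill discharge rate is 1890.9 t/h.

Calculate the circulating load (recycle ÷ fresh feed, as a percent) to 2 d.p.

CL = 480.56 %

Steady state: M = F + R.
R = M − F = 1890.9 − 325.7 = 1565.2 t/h
CL = 100·R/F = 100·1565.2/325.7 = 480.56 %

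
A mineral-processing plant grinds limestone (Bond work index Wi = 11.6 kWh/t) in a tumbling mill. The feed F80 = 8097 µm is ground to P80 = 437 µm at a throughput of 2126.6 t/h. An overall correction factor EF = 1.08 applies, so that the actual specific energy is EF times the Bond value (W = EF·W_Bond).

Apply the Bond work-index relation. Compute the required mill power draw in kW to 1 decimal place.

P = 9783.8 kW

W = 10·Wi·[P80^(−½) − F80^(−½)]
W = 10·11.6·(1/√437 − 1/√8097) = 10·11.6·(0.036723) = 4.2599 kWh/t
Corrected W = EF·W_Bond = 1.08·4.2599 = 4.6007 kWh/t
Power = W × throughput = 4.6007 kWh/t × 2126.6 t/h = 9783.8 kW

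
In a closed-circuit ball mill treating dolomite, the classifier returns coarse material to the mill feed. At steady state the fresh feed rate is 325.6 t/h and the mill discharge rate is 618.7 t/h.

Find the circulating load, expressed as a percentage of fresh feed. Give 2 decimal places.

CL = 90.02 %

Discharge = new feed + return, hence
R = M − F = 618.7 − 325.6 = 293.1 t/h
CL = 100·R/F = 100·293.1/325.6 = 90.02 %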